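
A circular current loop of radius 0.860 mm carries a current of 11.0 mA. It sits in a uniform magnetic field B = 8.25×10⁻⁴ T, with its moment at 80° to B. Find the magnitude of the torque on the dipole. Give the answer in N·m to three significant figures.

τ ≈ 2.08×10⁻¹¹ N·m

Magnetic moment m = IA = Iπa² = (0.0110)·π·(8.60×10⁻⁴)² = 2.556×10⁻⁸ A·m².
Torque on a magnetic dipole: τ = mB sinθ.
τ = (2.556×10⁻⁸)(8.25×10⁻⁴)·sin80° = 2.077×10⁻¹¹ N·m.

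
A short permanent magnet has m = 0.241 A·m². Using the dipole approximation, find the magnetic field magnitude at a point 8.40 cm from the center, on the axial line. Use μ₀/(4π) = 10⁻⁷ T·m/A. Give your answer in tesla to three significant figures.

B ≈ 8.13×10⁻⁵ T

On axis B = (μ₀/4π)·2m/r³.
B = 2·(10⁻⁷)·(0.241) / (0.0840)³ = 8.132×10⁻⁵ T.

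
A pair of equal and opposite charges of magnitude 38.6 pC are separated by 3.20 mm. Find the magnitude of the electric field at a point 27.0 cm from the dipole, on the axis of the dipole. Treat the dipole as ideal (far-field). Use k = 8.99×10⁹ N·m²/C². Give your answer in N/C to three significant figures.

Dipole moment p = qd = (3.86×10⁻¹¹ C)(0.00320 m) = 1.235×10⁻¹³ C·m.
On the dipole axis E = 2kp/r³.
E = 2·(8.99×10⁹)(1.235×10⁻¹³) / (0.270)³ = 0.1128 N/C.

E ≈ 0.113 N/C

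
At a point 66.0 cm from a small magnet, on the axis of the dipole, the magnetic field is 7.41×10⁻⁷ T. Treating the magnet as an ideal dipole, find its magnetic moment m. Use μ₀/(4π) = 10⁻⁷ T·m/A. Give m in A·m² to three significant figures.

On axis B = (μ₀/4π)·2m/r³, so m = Br³·4π/(μ₀·2).
m = (7.41×10⁻⁷)·(0.660)³ / (2·10⁻⁷) = 1.065 A·m².

m ≈ 1.07 A·m²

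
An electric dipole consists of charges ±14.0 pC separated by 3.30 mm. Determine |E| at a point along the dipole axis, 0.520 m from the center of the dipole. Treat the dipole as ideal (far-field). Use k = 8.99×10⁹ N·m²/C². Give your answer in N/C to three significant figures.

Dipole moment p = qd = (1.40×10⁻¹¹ C)(0.00330 m) = 4.62×10⁻¹⁴ C·m.
On the dipole axis E = 2kp/r³.
E = 2·(8.99×10⁹)(4.62×10⁻¹⁴) / (0.520)³ = 0.005908 N/C.

E ≈ 0.00591 N/C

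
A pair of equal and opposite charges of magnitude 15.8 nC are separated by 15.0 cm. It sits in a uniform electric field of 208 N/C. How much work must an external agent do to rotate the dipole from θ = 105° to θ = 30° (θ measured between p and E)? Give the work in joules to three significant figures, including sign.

W ≈ -5.55×10⁻⁷ J

Dipole moment p = qd = (1.58×10⁻⁸ C)(0.150 m) = 2.37×10⁻⁹ C·m.
W_ext = ΔU = U(θ₂) − U(θ₁) = −pE cosθ₂ − (−pE cosθ₁) = pE(cosθ₁ − cosθ₂).
W = (2.37×10⁻⁹)(208)·(cos105° − cos30°) = (4.930×10⁻⁷)·(-1.1248) = -5.545×10⁻⁷ J.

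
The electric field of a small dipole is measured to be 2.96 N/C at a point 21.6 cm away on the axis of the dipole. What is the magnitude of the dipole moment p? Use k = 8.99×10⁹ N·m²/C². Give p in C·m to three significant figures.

p ≈ 1.66×10⁻¹² C·m

On axis E = 2kp/r³, so p = Er³/(2k).
p = (2.96)·(0.216)³ / (2·8.99×10⁹) = 1.659×10⁻¹² C·m.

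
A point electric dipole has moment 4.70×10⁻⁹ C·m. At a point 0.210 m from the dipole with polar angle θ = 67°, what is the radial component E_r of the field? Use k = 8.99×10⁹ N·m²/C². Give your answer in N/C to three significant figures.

E_r ≈ 3570 N/C

For a dipole, E_r = (2kp cosθ)/r³.
kp/r³ = (8.99×10⁹)(4.70×10⁻⁹)/(0.210)³ = 4562 N/C.
E_r = 2·4562·cos67° = 3565 N/C.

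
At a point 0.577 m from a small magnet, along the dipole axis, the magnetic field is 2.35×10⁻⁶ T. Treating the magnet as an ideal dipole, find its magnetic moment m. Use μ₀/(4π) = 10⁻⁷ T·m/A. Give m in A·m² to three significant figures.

m ≈ 2.26 A·m²

On axis B = (μ₀/4π)·2m/r³, so m = Br³·4π/(μ₀·2).
m = (2.35×10⁻⁶)·(0.577)³ / (2·10⁻⁷) = 2.257 A·m².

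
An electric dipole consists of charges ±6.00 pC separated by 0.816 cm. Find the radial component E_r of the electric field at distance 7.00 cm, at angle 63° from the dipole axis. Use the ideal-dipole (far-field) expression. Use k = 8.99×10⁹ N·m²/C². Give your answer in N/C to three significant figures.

Dipole moment p = qd = (6.00×10⁻¹² C)(0.00816 m) = 4.896×10⁻¹⁴ C·m.
For a dipole, E_r = (2kp cosθ)/r³.
kp/r³ = (8.99×10⁹)(4.896×10⁻¹⁴)/(0.0700)³ = 1.283 N/C.
E_r = 2·1.283·cos63° = 1.165 N/C.

E_r ≈ 1.17 N/C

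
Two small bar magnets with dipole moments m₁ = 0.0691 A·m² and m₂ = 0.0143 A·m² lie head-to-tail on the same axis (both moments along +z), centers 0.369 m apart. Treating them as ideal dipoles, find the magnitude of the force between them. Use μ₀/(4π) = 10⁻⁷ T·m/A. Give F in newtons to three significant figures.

F ≈ 3.20×10⁻⁸ N

On-axis B of dipole 1: B = (μ₀/4π)·2m₁/r³. Force on dipole 2: F = m₂·dB/dr.
dB/dr = −(μ₀/4π)·6m₁/r⁴, so |F| = (μ₀/4π)·6m₁m₂/r⁴.
F = 6(10⁻⁷)(0.0691)(0.0143)/(0.369)⁴ = 3.198×10⁻⁸ N.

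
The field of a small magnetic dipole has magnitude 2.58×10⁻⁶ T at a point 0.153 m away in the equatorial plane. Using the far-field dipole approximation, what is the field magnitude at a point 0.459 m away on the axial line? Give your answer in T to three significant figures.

Dipole fields scale as 1/r³ in the far field.
The axial field is twice the equatorial field at the same r, so the geometry factor is 2/1.
B₂ = B₁ · (2/1) · (r₁/r₂)³ = 2.58×10⁻⁶ · 2 · (0.153/0.459)³.
(r₁/r₂)³ = (0.3333)³ = 0.03704.
B₂ ≈ 1.911×10⁻⁷ T.

B ≈ 1.91×10⁻⁷ T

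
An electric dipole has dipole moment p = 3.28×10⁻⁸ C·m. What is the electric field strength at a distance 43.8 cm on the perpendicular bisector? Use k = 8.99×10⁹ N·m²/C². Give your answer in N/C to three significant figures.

On the perpendicular bisector E = kp/r³ (half the axial value at the same distance).
E = (8.99×10⁹)(3.28×10⁻⁸) / (0.438)³ = 3509 N/C.

E ≈ 3510 N/C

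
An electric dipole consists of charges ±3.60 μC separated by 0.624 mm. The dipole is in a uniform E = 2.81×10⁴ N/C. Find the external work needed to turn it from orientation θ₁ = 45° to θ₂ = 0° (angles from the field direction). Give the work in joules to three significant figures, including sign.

Dipole moment p = qd = (3.60×10⁻⁶ C)(6.24×10⁻⁴ m) = 2.246×10⁻⁹ C·m.
W_ext = ΔU = U(θ₂) − U(θ₁) = −pE cosθ₂ − (−pE cosθ₁) = pE(cosθ₁ − cosθ₂).
W = (2.246×10⁻⁹)(2.81×10⁴)·(cos45° − cos0°) = (6.311×10⁻⁵)·(-0.2929) = -1.849×10⁻⁵ J.

W ≈ -1.85×10⁻⁵ J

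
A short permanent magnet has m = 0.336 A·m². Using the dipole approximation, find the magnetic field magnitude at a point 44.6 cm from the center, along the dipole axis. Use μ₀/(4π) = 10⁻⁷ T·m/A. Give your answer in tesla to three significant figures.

On axis B = (μ₀/4π)·2m/r³.
B = 2·(10⁻⁷)·(0.336) / (0.446)³ = 7.575×10⁻⁷ T.

B ≈ 7.57×10⁻⁷ T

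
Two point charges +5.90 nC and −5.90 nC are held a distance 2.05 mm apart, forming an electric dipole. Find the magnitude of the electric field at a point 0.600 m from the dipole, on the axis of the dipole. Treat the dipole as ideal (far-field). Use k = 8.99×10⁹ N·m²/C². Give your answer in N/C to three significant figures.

Dipole moment p = qd = (5.90×10⁻⁹ C)(0.00205 m) = 1.21×10⁻¹¹ C·m.
On the dipole axis E = 2kp/r³.
E = 2·(8.99×10⁹)(1.21×10⁻¹¹) / (0.600)³ = 1.007 N/C.

E ≈ 1.01 N/C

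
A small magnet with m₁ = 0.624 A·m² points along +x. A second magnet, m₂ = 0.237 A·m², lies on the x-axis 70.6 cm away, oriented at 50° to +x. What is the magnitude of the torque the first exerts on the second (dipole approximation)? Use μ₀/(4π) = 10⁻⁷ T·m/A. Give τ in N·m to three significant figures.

Dipole B is on the axis of dipole A, so B₁ there is axial: B₁ = (μ₀/4π)·2m₁/r³ along +x.
B₁ = 2(10⁻⁷)(0.624)/(0.706)³ = 3.547×10⁻⁷ T.
τ = m₂ B₁ sinθ.
τ = (0.237)(3.547×10⁻⁷)·sin50° = 6.439×10⁻⁸ N·m.

τ ≈ 6.44×10⁻⁸ N·m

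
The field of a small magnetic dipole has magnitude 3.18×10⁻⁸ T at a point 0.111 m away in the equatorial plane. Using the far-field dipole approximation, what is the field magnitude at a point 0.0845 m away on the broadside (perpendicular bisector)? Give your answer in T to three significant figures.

B ≈ 7.21×10⁻⁸ T

Dipole fields scale as 1/r³ in the far field; the geometry is the same at both points.
B₂ = B₁ · (r₁/r₂)³ = 3.18×10⁻⁸ · (0.111/0.0845)³.
(r₁/r₂)³ = (1.314)³ = 2.267.
B₂ ≈ 7.208×10⁻⁸ T.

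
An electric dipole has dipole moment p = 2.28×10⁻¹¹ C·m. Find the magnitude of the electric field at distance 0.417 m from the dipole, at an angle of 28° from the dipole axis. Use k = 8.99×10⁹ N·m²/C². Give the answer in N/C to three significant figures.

At angle θ the dipole field magnitude is E = (kp/r³)·√(1 + 3cos²θ).
kp/r³ = (8.99×10⁹)(2.28×10⁻¹¹) / (0.417)³ = 2.827 N/C.
√(1 + 3cos²28°) = √(1 + 3·0.7796) = √3.3388 ≈ 1.8272.
E ≈ 2.827 × 1.827 = 5.165 N/C.

E ≈ 5.17 N/C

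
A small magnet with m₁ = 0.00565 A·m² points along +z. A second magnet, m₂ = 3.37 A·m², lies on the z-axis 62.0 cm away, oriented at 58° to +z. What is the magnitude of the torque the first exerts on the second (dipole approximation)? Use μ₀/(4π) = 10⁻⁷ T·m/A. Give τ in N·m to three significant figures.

Dipole B is on the axis of dipole A, so B₁ there is axial: B₁ = (μ₀/4π)·2m₁/r³ along +z.
B₁ = 2(10⁻⁷)(0.00565)/(0.620)³ = 4.741×10⁻⁹ T.
τ = m₂ B₁ sinθ.
τ = (3.37)(4.741×10⁻⁹)·sin58° = 1.355×10⁻⁸ N·m.

τ ≈ 1.36×10⁻⁸ N·m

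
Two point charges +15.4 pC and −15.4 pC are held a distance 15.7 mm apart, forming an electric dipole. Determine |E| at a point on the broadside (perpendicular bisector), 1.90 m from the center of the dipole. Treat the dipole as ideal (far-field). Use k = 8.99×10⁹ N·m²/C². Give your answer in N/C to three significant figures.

E ≈ 3.17×10⁻⁴ N/C

Dipole moment p = qd = (1.54×10⁻¹¹ C)(0.0157 m) = 2.418×10⁻¹³ C·m.
On the perpendicular bisector E = kp/r³ (half the axial value at the same distance).
E = (8.99×10⁹)(2.418×10⁻¹³) / (1.90)³ = 3.169×10⁻⁴ N/C.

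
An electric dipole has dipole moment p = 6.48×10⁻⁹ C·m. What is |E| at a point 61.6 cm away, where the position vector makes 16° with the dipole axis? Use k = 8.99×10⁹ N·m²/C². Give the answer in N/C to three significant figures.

E ≈ 484 N/C

At angle θ the dipole field magnitude is E = (kp/r³)·√(1 + 3cos²θ).
kp/r³ = (8.99×10⁹)(6.48×10⁻⁹) / (0.616)³ = 249.2 N/C.
√(1 + 3cos²16°) = √(1 + 3·0.9240) = √3.7721 ≈ 1.9422.
E ≈ 249.2 × 1.942 = 484.0 N/C.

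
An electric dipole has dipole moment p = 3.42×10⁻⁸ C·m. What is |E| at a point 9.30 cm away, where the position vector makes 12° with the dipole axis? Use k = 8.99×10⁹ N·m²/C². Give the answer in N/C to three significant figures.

E ≈ 7.52×10⁵ N/C

At angle θ the dipole field magnitude is E = (kp/r³)·√(1 + 3cos²θ).
kp/r³ = (8.99×10⁹)(3.42×10⁻⁸) / (0.0930)³ = 3.822×10⁵ N/C.
√(1 + 3cos²12°) = √(1 + 3·0.9568) = √3.8703 ≈ 1.9673.
E ≈ 3.822×10⁵ × 1.967 = 7.520×10⁵ N/C.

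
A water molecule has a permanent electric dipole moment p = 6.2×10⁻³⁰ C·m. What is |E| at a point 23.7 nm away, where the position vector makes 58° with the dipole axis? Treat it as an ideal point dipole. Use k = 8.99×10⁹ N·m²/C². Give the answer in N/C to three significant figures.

At angle θ the dipole field magnitude is E = (kp/r³)·√(1 + 3cos²θ).
kp/r³ = (8.99×10⁹)(6.20×10⁻³⁰) / (2.37×10⁻⁸)³ = 4187 N/C.
√(1 + 3cos²58°) = √(1 + 3·0.2808) = √1.8424 ≈ 1.3574.
E ≈ 4187 × 1.357 = 5683 N/C.

E ≈ 5680 N/C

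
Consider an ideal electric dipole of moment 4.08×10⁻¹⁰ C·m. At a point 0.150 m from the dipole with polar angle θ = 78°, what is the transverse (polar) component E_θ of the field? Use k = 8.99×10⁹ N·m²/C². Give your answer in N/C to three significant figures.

For a dipole, E_θ = (kp sinθ)/r³.
kp/r³ = (8.99×10⁹)(4.08×10⁻¹⁰)/(0.150)³ = 1087 N/C.
E_θ = 1087·sin78° = 1063 N/C.

E_θ ≈ 1060 N/C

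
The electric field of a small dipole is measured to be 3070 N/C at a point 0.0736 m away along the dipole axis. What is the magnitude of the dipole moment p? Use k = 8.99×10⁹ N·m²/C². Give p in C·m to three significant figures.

p ≈ 6.81×10⁻¹¹ C·m

On axis E = 2kp/r³, so p = Er³/(2k).
p = (3070)·(0.0736)³ / (2·8.99×10⁹) = 6.807×10⁻¹¹ C·m.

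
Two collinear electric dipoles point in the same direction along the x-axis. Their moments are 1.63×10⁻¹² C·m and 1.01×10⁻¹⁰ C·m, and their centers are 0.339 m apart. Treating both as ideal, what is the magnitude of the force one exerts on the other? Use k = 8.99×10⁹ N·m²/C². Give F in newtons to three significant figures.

On-axis field of dipole 1 at distance r: E = 2kp₁/r³. Force on dipole 2 is F = p₂·dE/dr (gradient along axis).
dE/dr = −6kp₁/r⁴, so |F| = 6kp₁p₂/r⁴ (attractive for aligned moments).
F = 6(8.99×10⁹)(1.63×10⁻¹²)(1.01×10⁻¹⁰)/(0.339)⁴ = 6.724×10⁻¹⁰ N.

F ≈ 6.72×10⁻¹⁰ N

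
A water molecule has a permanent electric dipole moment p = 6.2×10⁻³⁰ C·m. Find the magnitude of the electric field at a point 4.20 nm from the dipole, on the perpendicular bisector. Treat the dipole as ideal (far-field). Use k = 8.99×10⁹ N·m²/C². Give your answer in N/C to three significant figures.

In the equatorial plane E = kp/r³.
E = (8.99×10⁹)(6.20×10⁻³⁰) / (4.20×10⁻⁹)³ = 7.523×10⁵ N/C.

E ≈ 7.52×10⁵ N/C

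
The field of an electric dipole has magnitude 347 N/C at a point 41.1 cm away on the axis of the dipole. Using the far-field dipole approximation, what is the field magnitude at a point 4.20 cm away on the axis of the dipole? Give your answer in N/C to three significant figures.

Dipole fields scale as 1/r³ in the far field; the geometry is the same at both points.
E₂ = E₁ · (r₁/r₂)³ = 347 · (41.1/4.20)³.
(r₁/r₂)³ = (9.786)³ = 937.1.
E₂ ≈ 3.252×10⁵ N/C.

E ≈ 3.25×10⁵ N/C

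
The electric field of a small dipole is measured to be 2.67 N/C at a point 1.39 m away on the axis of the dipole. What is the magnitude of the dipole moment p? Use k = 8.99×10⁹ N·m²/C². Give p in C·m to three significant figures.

p ≈ 3.99×10⁻¹⁰ C·m

On axis E = 2kp/r³, so p = Er³/(2k).
p = (2.67)·(1.39)³ / (2·8.99×10⁹) = 3.988×10⁻¹⁰ C·m.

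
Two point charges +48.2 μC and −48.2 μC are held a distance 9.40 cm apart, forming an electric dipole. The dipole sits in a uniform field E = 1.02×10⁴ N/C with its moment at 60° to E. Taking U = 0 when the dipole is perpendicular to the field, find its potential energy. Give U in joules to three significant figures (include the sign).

U ≈ -0.0231 J

Dipole moment p = qd = (4.82×10⁻⁵ C)(0.0940 m) = 4.531×10⁻⁶ C·m.
U = −p·E = −pE cosθ.
U = −(4.531×10⁻⁶)(1.02×10⁴)·cos60° = -0.02311 J.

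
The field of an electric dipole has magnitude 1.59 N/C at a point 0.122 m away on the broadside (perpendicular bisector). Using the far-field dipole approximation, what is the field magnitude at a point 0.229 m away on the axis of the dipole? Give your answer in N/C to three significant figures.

E ≈ 0.481 N/C

Dipole fields scale as 1/r³ in the far field.
The axial field is twice the equatorial field at the same r, so the geometry factor is 2/1.
E₂ = E₁ · (2/1) · (r₁/r₂)³ = 1.59 · 2 · (0.122/0.229)³.
(r₁/r₂)³ = (0.5328)³ = 0.1512.
E₂ ≈ 0.4808 N/C.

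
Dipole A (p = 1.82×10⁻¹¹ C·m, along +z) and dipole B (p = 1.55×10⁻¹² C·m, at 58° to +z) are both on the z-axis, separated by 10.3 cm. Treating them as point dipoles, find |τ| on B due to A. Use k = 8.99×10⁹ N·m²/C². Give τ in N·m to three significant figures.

The second dipole sits on the axis of the first, so the field there is axial: E₁ = 2kp₁/r³ along +z.
E₁ = 2(8.99×10⁹)(1.82×10⁻¹¹)/(0.103)³ = 299.5 N/C.
Torque on the second dipole: τ = p₂ E₁ sinθ.
τ = (1.55×10⁻¹²)(299.5)·sin58° = 3.936×10⁻¹⁰ N·m.

τ ≈ 3.94×10⁻¹⁰ N·m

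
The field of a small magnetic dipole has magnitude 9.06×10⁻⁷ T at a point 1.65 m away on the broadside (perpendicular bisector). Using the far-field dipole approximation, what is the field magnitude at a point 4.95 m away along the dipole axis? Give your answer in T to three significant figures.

Dipole fields scale as 1/r³ in the far field.
The axial field is twice the equatorial field at the same r, so the geometry factor is 2/1.
B₂ = B₁ · (2/1) · (r₁/r₂)³ = 9.06×10⁻⁷ · 2 · (1.65/4.95)³.
(r₁/r₂)³ = (0.3333)³ = 0.03704.
B₂ ≈ 6.711×10⁻⁸ T.

B ≈ 6.71×10⁻⁸ T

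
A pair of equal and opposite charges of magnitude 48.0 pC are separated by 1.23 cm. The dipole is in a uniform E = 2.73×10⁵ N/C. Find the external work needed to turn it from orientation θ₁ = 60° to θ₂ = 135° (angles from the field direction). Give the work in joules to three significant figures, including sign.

Dipole moment p = qd = (4.80×10⁻¹¹ C)(0.0123 m) = 5.904×10⁻¹³ C·m.
W_ext = ΔU = U(θ₂) − U(θ₁) = −pE cosθ₂ − (−pE cosθ₁) = pE(cosθ₁ − cosθ₂).
W = (5.904×10⁻¹³)(2.73×10⁵)·(cos60° − cos135°) = (1.612×10⁻⁷)·(+1.2071) = 1.946×10⁻⁷ J.

W ≈ 1.95×10⁻⁷ J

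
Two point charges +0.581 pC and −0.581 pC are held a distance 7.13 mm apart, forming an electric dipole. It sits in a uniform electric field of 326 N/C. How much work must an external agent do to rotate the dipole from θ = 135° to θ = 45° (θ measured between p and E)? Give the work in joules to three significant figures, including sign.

Dipole moment p = qd = (5.81×10⁻¹³ C)(0.00713 m) = 4.143×10⁻¹⁵ C·m.
W_ext = ΔU = U(θ₂) − U(θ₁) = −pE cosθ₂ − (−pE cosθ₁) = pE(cosθ₁ − cosθ₂).
W = (4.143×10⁻¹⁵)(326)·(cos135° − cos45°) = (1.351×10⁻¹²)·(-1.4142) = -1.910×10⁻¹² J.

W ≈ -1.91×10⁻¹² J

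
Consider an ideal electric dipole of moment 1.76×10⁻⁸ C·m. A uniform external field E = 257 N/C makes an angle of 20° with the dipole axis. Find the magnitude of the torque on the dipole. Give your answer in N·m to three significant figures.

τ ≈ 1.55×10⁻⁶ N·m

Torque on an electric dipole: τ = pE sinθ.
τ = (1.76×10⁻⁸)(257)·sin20° = 1.547×10⁻⁶ N·m.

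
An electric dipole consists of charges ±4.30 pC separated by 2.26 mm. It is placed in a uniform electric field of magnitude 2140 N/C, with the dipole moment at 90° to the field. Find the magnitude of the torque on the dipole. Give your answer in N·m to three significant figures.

Dipole moment p = qd = (4.30×10⁻¹² C)(0.00226 m) = 9.718×10⁻¹⁵ C·m.
Torque on an electric dipole: τ = pE sinθ.
τ = (9.718×10⁻¹⁵)(2140)·sin90° = 2.080×10⁻¹¹ N·m.

τ ≈ 2.08×10⁻¹¹ N·m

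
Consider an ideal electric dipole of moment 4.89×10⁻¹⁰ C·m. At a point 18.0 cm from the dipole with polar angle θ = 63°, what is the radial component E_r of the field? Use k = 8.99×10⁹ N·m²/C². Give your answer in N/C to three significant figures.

E_r ≈ 684 N/C

For a dipole, E_r = (2kp cosθ)/r³.
kp/r³ = (8.99×10⁹)(4.89×10⁻¹⁰)/(0.180)³ = 753.8 N/C.
E_r = 2·753.8·cos63° = 684.4 N/C.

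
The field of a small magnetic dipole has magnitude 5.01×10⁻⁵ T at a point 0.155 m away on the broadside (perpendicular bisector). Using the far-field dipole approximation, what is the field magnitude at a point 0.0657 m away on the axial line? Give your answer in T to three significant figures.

Dipole fields scale as 1/r³ in the far field.
The axial field is twice the equatorial field at the same r, so the geometry factor is 2/1.
B₂ = B₁ · (2/1) · (r₁/r₂)³ = 5.01×10⁻⁵ · 2 · (0.155/0.0657)³.
(r₁/r₂)³ = (2.359)³ = 13.13.
B₂ ≈ 0.001316 T.

B ≈ 0.00132 T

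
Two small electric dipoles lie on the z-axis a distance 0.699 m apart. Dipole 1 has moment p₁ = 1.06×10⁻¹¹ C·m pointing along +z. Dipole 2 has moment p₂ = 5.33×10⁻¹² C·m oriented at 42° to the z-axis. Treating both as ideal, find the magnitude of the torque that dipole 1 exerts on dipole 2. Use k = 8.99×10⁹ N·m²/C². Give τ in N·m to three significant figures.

The second dipole sits on the axis of the first, so the field there is axial: E₁ = 2kp₁/r³ along +z.
E₁ = 2(8.99×10⁹)(1.06×10⁻¹¹)/(0.699)³ = 0.5580 N/C.
Torque on the second dipole: τ = p₂ E₁ sinθ.
τ = (5.33×10⁻¹²)(0.5580)·sin42° = 1.990×10⁻¹² N·m.

τ ≈ 1.99×10⁻¹² N·m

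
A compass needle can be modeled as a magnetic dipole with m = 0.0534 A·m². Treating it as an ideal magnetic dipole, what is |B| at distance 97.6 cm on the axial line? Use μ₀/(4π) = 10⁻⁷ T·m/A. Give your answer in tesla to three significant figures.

B ≈ 1.15×10⁻⁸ T

On axis B = (μ₀/4π)·2m/r³.
B = 2·(10⁻⁷)·(0.0534) / (0.976)³ = 1.149×10⁻⁸ T.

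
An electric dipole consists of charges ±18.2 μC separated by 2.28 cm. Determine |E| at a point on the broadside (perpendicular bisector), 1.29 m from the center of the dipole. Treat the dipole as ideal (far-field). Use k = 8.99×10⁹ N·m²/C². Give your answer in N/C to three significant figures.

Dipole moment p = qd = (1.82×10⁻⁵ C)(0.0228 m) = 4.15×10⁻⁷ C·m.
On the perpendicular bisector E = kp/r³ (half the axial value at the same distance).
E = (8.99×10⁹)(4.15×10⁻⁷) / (1.29)³ = 1738 N/C.

E ≈ 1740 N/C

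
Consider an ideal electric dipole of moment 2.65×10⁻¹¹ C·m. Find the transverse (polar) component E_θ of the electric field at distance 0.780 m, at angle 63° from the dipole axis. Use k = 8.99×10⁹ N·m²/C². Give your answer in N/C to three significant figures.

For a dipole, E_θ = (kp sinθ)/r³.
kp/r³ = (8.99×10⁹)(2.65×10⁻¹¹)/(0.780)³ = 0.5020 N/C.
E_θ = 0.5020·sin63° = 0.4473 N/C.

E_θ ≈ 0.447 N/C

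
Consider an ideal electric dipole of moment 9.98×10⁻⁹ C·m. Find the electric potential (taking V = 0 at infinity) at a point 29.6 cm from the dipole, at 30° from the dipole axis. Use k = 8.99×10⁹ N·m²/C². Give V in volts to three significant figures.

The dipole potential is V = kp cosθ / r².
V = (8.99×10⁹)(9.98×10⁻⁹)·cos30° / (0.296)² = 886.8 V.

V ≈ 887 V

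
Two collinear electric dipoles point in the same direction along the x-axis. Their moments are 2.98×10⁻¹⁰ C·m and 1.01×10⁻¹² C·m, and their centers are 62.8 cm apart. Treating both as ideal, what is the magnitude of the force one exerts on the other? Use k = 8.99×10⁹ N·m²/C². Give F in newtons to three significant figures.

On-axis field of dipole 1 at distance r: E = 2kp₁/r³. Force on dipole 2 is F = p₂·dE/dr (gradient along axis).
dE/dr = −6kp₁/r⁴, so |F| = 6kp₁p₂/r⁴ (attractive for aligned moments).
F = 6(8.99×10⁹)(2.98×10⁻¹⁰)(1.01×10⁻¹²)/(0.628)⁴ = 1.044×10⁻¹⁰ N.

F ≈ 1.04×10⁻¹⁰ N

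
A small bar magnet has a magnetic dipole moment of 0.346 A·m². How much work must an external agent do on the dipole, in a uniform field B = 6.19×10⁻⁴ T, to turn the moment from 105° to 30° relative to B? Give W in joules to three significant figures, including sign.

W ≈ -2.41×10⁻⁴ J

W_ext = ΔU = −mB cosθ₂ + mB cosθ₁ = mB(cosθ₁ − cosθ₂).
W = (0.346)(6.19×10⁻⁴)·(cos105° − cos30°) = (2.142×10⁻⁴)·(-1.1248) = -2.409×10⁻⁴ J.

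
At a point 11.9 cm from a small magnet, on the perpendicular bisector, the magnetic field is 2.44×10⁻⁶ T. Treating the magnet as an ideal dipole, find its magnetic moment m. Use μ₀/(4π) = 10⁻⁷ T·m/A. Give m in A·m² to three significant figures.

m ≈ 0.0411 A·m²

In the equatorial plane B = (μ₀/4π)·m/r³, so m = Br³·4π/(μ₀).
m = (2.44×10⁻⁶)·(0.119)³ / (10⁻⁷) = 0.04112 A·m².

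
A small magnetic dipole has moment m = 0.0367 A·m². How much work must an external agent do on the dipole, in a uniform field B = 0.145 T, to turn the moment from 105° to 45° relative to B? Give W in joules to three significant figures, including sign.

W ≈ -0.00514 J

W_ext = ΔU = −mB cosθ₂ + mB cosθ₁ = mB(cosθ₁ − cosθ₂).
W = (0.0367)(0.145)·(cos105° − cos45°) = (0.005322)·(-0.9659) = -0.005140 J.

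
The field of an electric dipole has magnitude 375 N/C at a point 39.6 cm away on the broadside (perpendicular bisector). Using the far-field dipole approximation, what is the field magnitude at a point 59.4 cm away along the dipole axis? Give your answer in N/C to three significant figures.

Dipole fields scale as 1/r³ in the far field.
The axial field is twice the equatorial field at the same r, so the geometry factor is 2/1.
E₂ = E₁ · (2/1) · (r₁/r₂)³ = 375 · 2 · (39.6/59.4)³.
(r₁/r₂)³ = (0.6667)³ = 0.2963.
E₂ ≈ 222.2 N/C.

E ≈ 222 N/C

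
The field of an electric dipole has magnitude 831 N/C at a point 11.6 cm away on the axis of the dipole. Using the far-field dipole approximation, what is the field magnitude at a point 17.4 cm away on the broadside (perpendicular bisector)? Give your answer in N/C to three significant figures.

E ≈ 123 N/C

Dipole fields scale as 1/r³ in the far field.
The axial field is twice the equatorial field at the same r, so the geometry factor is 1/2.
E₂ = E₁ · (1/2) · (r₁/r₂)³ = 831 · 0.5 · (11.6/17.4)³.
(r₁/r₂)³ = (0.6667)³ = 0.2963.
E₂ ≈ 123.1 N/C.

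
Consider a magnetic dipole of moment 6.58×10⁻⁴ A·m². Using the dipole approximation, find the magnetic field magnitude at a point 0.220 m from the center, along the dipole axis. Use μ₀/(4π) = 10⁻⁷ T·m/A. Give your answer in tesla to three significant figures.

On axis B = (μ₀/4π)·2m/r³.
B = 2·(10⁻⁷)·(6.58×10⁻⁴) / (0.220)³ = 1.236×10⁻⁸ T.

B ≈ 1.24×10⁻⁸ T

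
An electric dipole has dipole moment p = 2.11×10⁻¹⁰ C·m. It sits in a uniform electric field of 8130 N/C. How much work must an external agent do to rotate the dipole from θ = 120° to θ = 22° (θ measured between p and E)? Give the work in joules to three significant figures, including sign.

W ≈ -2.45×10⁻⁶ J

W_ext = ΔU = U(θ₂) − U(θ₁) = −pE cosθ₂ − (−pE cosθ₁) = pE(cosθ₁ − cosθ₂).
W = (2.11×10⁻¹⁰)(8130)·(cos120° − cos22°) = (1.715×10⁻⁶)·(-1.4272) = -2.448×10⁻⁶ J.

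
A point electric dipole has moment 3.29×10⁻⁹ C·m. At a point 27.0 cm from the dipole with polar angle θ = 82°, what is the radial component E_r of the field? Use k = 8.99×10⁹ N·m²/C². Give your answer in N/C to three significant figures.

For a dipole, E_r = (2kp cosθ)/r³.
kp/r³ = (8.99×10⁹)(3.29×10⁻⁹)/(0.270)³ = 1503 N/C.
E_r = 2·1503·cos82° = 418.3 N/C.

E_r ≈ 418 N/C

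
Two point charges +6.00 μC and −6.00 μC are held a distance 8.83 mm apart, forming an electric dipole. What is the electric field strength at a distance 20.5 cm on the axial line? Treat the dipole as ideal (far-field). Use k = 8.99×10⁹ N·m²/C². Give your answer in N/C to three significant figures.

Dipole moment p = qd = (6.00×10⁻⁶ C)(0.00883 m) = 5.298×10⁻⁸ C·m.
On the dipole axis E = 2kp/r³.
E = 2·(8.99×10⁹)(5.298×10⁻⁸) / (0.205)³ = 1.106×10⁵ N/C.

E ≈ 1.11×10⁵ N/C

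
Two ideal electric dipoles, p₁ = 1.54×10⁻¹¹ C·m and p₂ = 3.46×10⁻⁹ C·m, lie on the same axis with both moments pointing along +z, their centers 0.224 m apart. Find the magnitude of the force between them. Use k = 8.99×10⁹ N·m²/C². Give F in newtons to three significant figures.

On-axis field of dipole 1 at distance r: E = 2kp₁/r³. Force on dipole 2 is F = p₂·dE/dr (gradient along axis).
dE/dr = −6kp₁/r⁴, so |F| = 6kp₁p₂/r⁴ (attractive for aligned moments).
F = 6(8.99×10⁹)(1.54×10⁻¹¹)(3.46×10⁻⁹)/(0.224)⁴ = 1.142×10⁻⁶ N.

F ≈ 1.14×10⁻⁶ N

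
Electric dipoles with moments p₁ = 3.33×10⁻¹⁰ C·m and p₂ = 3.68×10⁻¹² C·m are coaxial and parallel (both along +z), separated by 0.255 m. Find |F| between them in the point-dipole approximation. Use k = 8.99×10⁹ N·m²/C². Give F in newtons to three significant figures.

On-axis field of dipole 1 at distance r: E = 2kp₁/r³. Force on dipole 2 is F = p₂·dE/dr (gradient along axis).
dE/dr = −6kp₁/r⁴, so |F| = 6kp₁p₂/r⁴ (attractive for aligned moments).
F = 6(8.99×10⁹)(3.33×10⁻¹⁰)(3.68×10⁻¹²)/(0.255)⁴ = 1.563×10⁻⁸ N.

F ≈ 1.56×10⁻⁸ N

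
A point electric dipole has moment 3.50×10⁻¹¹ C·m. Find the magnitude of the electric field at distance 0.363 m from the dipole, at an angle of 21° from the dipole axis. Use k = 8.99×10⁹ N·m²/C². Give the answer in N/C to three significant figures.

E ≈ 12.5 N/C

At angle θ the dipole field magnitude is E = (kp/r³)·√(1 + 3cos²θ).
kp/r³ = (8.99×10⁹)(3.50×10⁻¹¹) / (0.363)³ = 6.578 N/C.
√(1 + 3cos²21°) = √(1 + 3·0.8716) = √3.6147 ≈ 1.9012.
E ≈ 6.578 × 1.901 = 12.51 N/C.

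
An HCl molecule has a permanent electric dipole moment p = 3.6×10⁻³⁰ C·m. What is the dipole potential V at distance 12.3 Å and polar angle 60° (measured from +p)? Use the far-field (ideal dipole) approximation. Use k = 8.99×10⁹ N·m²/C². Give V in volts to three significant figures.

The dipole potential is V = kp cosθ / r².
V = (8.99×10⁹)(3.60×10⁻³⁰)·cos60° / (1.23×10⁻⁹)² = 0.01070 V.

V ≈ 0.0107 V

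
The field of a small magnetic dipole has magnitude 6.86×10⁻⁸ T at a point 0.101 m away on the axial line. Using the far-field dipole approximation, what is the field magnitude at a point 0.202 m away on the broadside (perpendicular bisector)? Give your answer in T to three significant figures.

Dipole fields scale as 1/r³ in the far field.
The axial field is twice the equatorial field at the same r, so the geometry factor is 1/2.
B₂ = B₁ · (1/2) · (r₁/r₂)³ = 6.86×10⁻⁸ · 0.5 · (0.101/0.202)³.
(r₁/r₂)³ = (0.5)³ = 0.125.
B₂ ≈ 4.288×10⁻⁹ T.

B ≈ 4.29×10⁻⁹ T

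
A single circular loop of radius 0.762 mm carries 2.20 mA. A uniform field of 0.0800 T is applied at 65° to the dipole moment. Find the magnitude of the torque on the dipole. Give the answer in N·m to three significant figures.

τ ≈ 2.91×10⁻¹⁰ N·m

Magnetic moment m = IA = Iπa² = (0.00220)·π·(7.62×10⁻⁴)² = 4.013×10⁻⁹ A·m².
Torque on a magnetic dipole: τ = mB sinθ.
τ = (4.013×10⁻⁹)(0.0800)·sin65° = 2.910×10⁻¹⁰ N·m.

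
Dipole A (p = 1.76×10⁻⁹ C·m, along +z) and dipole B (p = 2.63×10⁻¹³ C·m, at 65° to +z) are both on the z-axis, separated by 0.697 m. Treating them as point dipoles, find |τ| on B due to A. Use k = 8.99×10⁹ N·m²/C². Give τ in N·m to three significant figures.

τ ≈ 2.23×10⁻¹¹ N·m

The second dipole sits on the axis of the first, so the field there is axial: E₁ = 2kp₁/r³ along +z.
E₁ = 2(8.99×10⁹)(1.76×10⁻⁹)/(0.697)³ = 93.46 N/C.
Torque on the second dipole: τ = p₂ E₁ sinθ.
τ = (2.63×10⁻¹³)(93.46)·sin65° = 2.228×10⁻¹¹ N·m.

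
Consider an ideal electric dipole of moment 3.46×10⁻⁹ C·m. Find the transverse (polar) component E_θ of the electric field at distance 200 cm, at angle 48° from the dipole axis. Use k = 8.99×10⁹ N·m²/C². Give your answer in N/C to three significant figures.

E_θ ≈ 2.89 N/C

For a dipole, E_θ = (kp sinθ)/r³.
kp/r³ = (8.99×10⁹)(3.46×10⁻⁹)/(2.00)³ = 3.888 N/C.
E_θ = 3.888·sin48° = 2.889 N/C.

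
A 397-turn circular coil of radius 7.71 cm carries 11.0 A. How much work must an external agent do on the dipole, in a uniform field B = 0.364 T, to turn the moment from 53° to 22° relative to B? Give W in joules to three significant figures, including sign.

W ≈ -9.66 J

m = NIA = NIπa² = 397·(11.0)·π·(0.0771)² = 81.55 A·m².
W_ext = ΔU = −mB cosθ₂ + mB cosθ₁ = mB(cosθ₁ − cosθ₂).
W = (81.55)(0.364)·(cos53° − cos22°) = (29.68)·(-0.3254) = -9.658 J.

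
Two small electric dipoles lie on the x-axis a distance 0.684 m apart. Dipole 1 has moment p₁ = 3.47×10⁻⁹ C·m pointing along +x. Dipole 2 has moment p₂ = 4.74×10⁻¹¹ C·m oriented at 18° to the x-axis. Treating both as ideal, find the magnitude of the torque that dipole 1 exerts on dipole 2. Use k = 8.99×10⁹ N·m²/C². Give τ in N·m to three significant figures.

τ ≈ 2.86×10⁻⁹ N·m

The second dipole sits on the axis of the first, so the field there is axial: E₁ = 2kp₁/r³ along +x.
E₁ = 2(8.99×10⁹)(3.47×10⁻⁹)/(0.684)³ = 195.0 N/C.
Torque on the second dipole: τ = p₂ E₁ sinθ.
τ = (4.74×10⁻¹¹)(195.0)·sin18° = 2.856×10⁻⁹ N·m.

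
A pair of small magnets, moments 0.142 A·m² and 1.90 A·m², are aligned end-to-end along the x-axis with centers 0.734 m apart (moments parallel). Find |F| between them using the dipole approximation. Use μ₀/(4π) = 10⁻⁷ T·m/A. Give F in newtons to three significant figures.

On-axis B of dipole 1: B = (μ₀/4π)·2m₁/r³. Force on dipole 2: F = m₂·dB/dr.
dB/dr = −(μ₀/4π)·6m₁/r⁴, so |F| = (μ₀/4π)·6m₁m₂/r⁴.
F = 6(10⁻⁷)(0.142)(1.90)/(0.734)⁴ = 5.577×10⁻⁷ N.

F ≈ 5.58×10⁻⁷ N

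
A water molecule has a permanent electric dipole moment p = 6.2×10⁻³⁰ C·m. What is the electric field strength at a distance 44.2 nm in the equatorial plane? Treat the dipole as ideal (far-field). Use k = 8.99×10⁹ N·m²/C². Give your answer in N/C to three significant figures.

In the equatorial plane E = kp/r³.
E = (8.99×10⁹)(6.20×10⁻³⁰) / (4.42×10⁻⁸)³ = 645.5 N/C.

E ≈ 645 N/C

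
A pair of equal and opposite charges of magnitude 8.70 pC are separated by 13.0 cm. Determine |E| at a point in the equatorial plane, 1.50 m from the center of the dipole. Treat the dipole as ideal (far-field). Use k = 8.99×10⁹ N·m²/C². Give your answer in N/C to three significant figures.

E ≈ 0.00301 N/C

Dipole moment p = qd = (8.70×10⁻¹² C)(0.130 m) = 1.131×10⁻¹² C·m.
In the equatorial plane E = kp/r³.
E = (8.99×10⁹)(1.131×10⁻¹²) / (1.50)³ = 0.003013 N/C.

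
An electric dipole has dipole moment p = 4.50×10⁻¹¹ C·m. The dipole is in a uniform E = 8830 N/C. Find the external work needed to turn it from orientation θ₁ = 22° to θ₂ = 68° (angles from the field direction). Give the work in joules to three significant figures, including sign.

W_ext = ΔU = U(θ₂) − U(θ₁) = −pE cosθ₂ − (−pE cosθ₁) = pE(cosθ₁ − cosθ₂).
W = (4.50×10⁻¹¹)(8830)·(cos22° − cos68°) = (3.974×10⁻⁷)·(+0.5526) = 2.196×10⁻⁷ J.

W ≈ 2.20×10⁻⁷ J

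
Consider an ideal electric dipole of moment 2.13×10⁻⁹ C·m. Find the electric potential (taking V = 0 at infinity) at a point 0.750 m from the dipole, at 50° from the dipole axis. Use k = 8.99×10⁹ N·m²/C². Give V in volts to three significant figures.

The dipole potential is V = kp cosθ / r².
V = (8.99×10⁹)(2.13×10⁻⁹)·cos50° / (0.750)² = 21.88 V.

V ≈ 21.9 V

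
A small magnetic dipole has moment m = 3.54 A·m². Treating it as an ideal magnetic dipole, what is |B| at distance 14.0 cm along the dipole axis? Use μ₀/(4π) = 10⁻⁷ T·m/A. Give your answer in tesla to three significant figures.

B ≈ 2.58×10⁻⁴ T

On axis B = (μ₀/4π)·2m/r³.
B = 2·(10⁻⁷)·(3.54) / (0.140)³ = 2.580×10⁻⁴ T.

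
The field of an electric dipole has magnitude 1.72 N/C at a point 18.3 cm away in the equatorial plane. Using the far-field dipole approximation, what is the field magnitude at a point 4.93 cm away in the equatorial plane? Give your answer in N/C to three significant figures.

E ≈ 88.0 N/C

Dipole fields scale as 1/r³ in the far field; the geometry is the same at both points.
E₂ = E₁ · (r₁/r₂)³ = 1.72 · (18.3/4.93)³.
(r₁/r₂)³ = (3.712)³ = 51.15.
E₂ ≈ 87.97 N/C.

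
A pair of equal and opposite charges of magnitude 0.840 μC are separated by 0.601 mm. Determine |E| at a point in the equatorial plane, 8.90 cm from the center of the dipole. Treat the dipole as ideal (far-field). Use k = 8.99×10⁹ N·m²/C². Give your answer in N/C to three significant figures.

E ≈ 6440 N/C

Dipole moment p = qd = (8.40×10⁻⁷ C)(6.01×10⁻⁴ m) = 5.048×10⁻¹⁰ C·m.
In the equatorial plane E = kp/r³.
E = (8.99×10⁹)(5.048×10⁻¹⁰) / (0.0890)³ = 6437 N/C.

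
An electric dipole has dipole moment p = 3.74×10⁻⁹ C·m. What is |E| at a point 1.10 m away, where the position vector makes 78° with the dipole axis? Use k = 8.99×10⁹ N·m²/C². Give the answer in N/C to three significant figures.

E ≈ 26.8 N/C

At angle θ the dipole field magnitude is E = (kp/r³)·√(1 + 3cos²θ).
kp/r³ = (8.99×10⁹)(3.74×10⁻⁹) / (1.10)³ = 25.26 N/C.
√(1 + 3cos²78°) = √(1 + 3·0.0432) = √1.1297 ≈ 1.0629.
E ≈ 25.26 × 1.063 = 26.85 N/C.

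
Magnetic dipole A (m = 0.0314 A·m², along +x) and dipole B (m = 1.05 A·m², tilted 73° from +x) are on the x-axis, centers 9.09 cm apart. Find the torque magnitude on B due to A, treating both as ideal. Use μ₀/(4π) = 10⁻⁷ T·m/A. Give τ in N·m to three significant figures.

Dipole B is on the axis of dipole A, so B₁ there is axial: B₁ = (μ₀/4π)·2m₁/r³ along +x.
B₁ = 2(10⁻⁷)(0.0314)/(0.0909)³ = 8.361×10⁻⁶ T.
τ = m₂ B₁ sinθ.
τ = (1.05)(8.361×10⁻⁶)·sin73° = 8.396×10⁻⁶ N·m.

τ ≈ 8.40×10⁻⁶ N·m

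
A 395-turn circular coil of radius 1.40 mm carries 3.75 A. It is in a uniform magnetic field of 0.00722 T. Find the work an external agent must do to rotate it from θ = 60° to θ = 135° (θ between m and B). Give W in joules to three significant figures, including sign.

m = NIA = NIπa² = 395·(3.75)·π·(0.00140)² = 0.009121 A·m².
W_ext = ΔU = −mB cosθ₂ + mB cosθ₁ = mB(cosθ₁ − cosθ₂).
W = (0.009121)(0.00722)·(cos60° − cos135°) = (6.585×10⁻⁵)·(+1.2071) = 7.949×10⁻⁵ J.

W ≈ 7.95×10⁻⁵ J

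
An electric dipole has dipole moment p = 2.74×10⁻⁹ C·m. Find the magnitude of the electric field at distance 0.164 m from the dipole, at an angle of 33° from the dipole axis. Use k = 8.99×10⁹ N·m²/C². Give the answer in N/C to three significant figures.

E ≈ 9850 N/C

At angle θ the dipole field magnitude is E = (kp/r³)·√(1 + 3cos²θ).
kp/r³ = (8.99×10⁹)(2.74×10⁻⁹) / (0.164)³ = 5584 N/C.
√(1 + 3cos²33°) = √(1 + 3·0.7034) = √3.1101 ≈ 1.7635.
E ≈ 5584 × 1.764 = 9848 N/C.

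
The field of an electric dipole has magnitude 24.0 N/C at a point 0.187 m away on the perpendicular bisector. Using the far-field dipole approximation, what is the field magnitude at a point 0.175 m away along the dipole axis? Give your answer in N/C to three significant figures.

E ≈ 58.6 N/C

Dipole fields scale as 1/r³ in the far field.
The axial field is twice the equatorial field at the same r, so the geometry factor is 2/1.
E₂ = E₁ · (2/1) · (r₁/r₂)³ = 24.0 · 2 · (0.187/0.175)³.
(r₁/r₂)³ = (1.069)³ = 1.22.
E₂ ≈ 58.57 N/C.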